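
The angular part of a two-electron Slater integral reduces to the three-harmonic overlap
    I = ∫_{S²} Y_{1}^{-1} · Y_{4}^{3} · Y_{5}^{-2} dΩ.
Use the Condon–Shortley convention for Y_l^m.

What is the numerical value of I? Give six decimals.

m-sum 0 ✓  L=10 even ✓  3≤5≤5 ✓
Π(2lᵢ+1) = 3×9×11 = 297
triangle coeff Δ(1,4,5) = 1/495
Σ_t [0,0]: t=0:+1/576 = 1/576
(3j)²=5/99 [(1 4 5; 0 0 0)], sign=-1
Σ_t [0,0]: t=0:+1/10080 = 1/10080
(3j)²=1/165 [(1 4 5; -1 3 -2)], sign=-1
⇒ 4πI² = 1/11
I = (+1)√(1/11/(4π)) = 0.08505478

0.085055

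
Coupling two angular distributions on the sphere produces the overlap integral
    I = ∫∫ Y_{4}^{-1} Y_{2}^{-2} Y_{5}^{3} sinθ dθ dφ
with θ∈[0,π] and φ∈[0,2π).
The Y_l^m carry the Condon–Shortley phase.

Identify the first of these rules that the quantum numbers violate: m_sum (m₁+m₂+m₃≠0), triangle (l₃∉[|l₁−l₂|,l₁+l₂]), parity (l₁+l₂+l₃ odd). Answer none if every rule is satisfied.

Σmᵢ = 0  ✓
l₃∈[|l₁−l₂|,l₁+l₂]=[2,6], have l₃=5  ✓
Σlᵢ = 11 ⇒ odd  ✗

parity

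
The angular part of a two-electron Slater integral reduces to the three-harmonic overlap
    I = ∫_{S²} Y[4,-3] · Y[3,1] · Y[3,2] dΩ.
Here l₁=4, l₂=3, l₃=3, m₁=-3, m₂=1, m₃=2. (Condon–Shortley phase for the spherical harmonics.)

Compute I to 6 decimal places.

Checks pass: Σm=0; 10 even; l₃=3∈[1,7].
(2·4+1)(2·3+1)(2·3+1) = 441
Δ: 4! 4! 2! / 11! → 1/34650
sum: t=1:−1/72 t=2:+1/16 t=3:−1/72 = 5/144
3j²(4 3 3; 0 0 0) = Δ·Π!·Σ² = 2/77  (sign -1)
sum: t=3:−1/144 t=4:+1/288 = -1/288
3j²(4 3 3; -3 1 2) = Δ·Π!·Σ² = 1/99  (sign +1)
combine: 4πI² = 441·2/77·1/99 = 14/121
take √, sign -1: I = -0.09595473

-0.095955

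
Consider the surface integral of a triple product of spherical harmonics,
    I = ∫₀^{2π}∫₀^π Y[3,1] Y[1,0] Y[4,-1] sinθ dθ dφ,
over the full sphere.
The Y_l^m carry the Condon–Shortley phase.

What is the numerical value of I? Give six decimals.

-0.238414

Rules hold: Σm=0, L=8 even, 2≤4≤4.
N = 7·3·9 = 189
Δ = 0!·6!·2!/9! = 1/252
Racah Σ t=0..0: t=0:+1/36 = 1/36
⇒ 3j(3 1 4; 0 0 0)² = 4/63, sgn +1
Racah Σ t=0..0: t=0:+1/48 = 1/48
⇒ 3j(3 1 4; 1 0 -1)² = 5/84, sgn -1
4πI² = N·(3j₀)²·(3jₘ)² = 5/7
I = -1·√(0.714286/4π) = -0.23841361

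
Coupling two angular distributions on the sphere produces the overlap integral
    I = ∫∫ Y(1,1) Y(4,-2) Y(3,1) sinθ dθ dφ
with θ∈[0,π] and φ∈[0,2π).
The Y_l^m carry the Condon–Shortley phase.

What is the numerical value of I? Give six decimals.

Rules hold: Σm=0, L=8 even, 3≤3≤5.
N = 3·9·7 = 189
Δ = 2!·0!·6!/9! = 1/252
Racah Σ t=1..1: t=1:−1/36 = -1/36
⇒ 3j(1 4 3; 0 0 0)² = 4/63, sgn +1
Racah Σ t=0..0: t=0:+1/96 = 1/96
⇒ 3j(1 4 3; 1 -2 1)² = 5/84, sgn +1
4πI² = N·(3j₀)²·(3jₘ)² = 5/7
I = +1·√(0.714286/4π) = 0.23841361

0.238414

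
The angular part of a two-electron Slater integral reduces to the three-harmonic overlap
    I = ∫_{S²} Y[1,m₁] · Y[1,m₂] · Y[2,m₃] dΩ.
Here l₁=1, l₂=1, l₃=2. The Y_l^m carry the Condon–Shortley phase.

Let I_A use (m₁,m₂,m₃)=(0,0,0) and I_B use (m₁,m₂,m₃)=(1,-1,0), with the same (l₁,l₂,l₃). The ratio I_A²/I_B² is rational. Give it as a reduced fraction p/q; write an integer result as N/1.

l's match ⇒ only the (l;m) 3-j factors differ between A and B.
A: triangle coeff Δ(1,1,2) = 1/30; Σ_t [0,0]: t=0:+1/1 = 1/1; (3j)²=2/15 [(1 1 2; 0 0 0)], sign=+1
B: triangle coeff Δ(1,1,2) = 1/30; Σ_t [0,0]: t=0:+1/4 = 1/4; (3j)²=1/30 [(1 1 2; 1 -1 0)], sign=+1
I_A²/I_B² = (2/15)/(1/30) = 4/1

4/1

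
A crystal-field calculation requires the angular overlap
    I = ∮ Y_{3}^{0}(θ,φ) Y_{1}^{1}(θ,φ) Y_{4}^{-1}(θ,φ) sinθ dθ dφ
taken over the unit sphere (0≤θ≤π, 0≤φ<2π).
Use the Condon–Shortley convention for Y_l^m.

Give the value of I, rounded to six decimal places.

-0.194664

Rules hold: Σm=0, L=8 even, 2≤4≤4.
N = 7·3·9 = 189
Δ = 0!·6!·2!/9! = 1/252
Racah Σ t=0..0: t=0:+1/36 = 1/36
⇒ 3j(3 1 4; 0 0 0)² = 4/63, sgn +1
Racah Σ t=0..0: t=0:+1/72 = 1/72
⇒ 3j(3 1 4; 0 1 -1)² = 5/126, sgn -1
4πI² = N·(3j₀)²·(3jₘ)² = 10/21
I = -1·√(0.47619/4π) = -0.19466390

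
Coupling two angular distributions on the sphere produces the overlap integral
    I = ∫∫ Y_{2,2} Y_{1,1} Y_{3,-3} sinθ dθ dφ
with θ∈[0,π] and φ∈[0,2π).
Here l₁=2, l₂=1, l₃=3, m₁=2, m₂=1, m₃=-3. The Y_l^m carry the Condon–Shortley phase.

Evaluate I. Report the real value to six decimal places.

Checks pass: Σm=0; 6 even; l₃=3∈[1,3].
(2·2+1)(2·1+1)(2·3+1) = 105
Δ: 0! 4! 2! / 7! → 1/105
sum: t=0:+1/4 = 1/4
3j²(2 1 3; 0 0 0) = Δ·Π!·Σ² = 3/35  (sign -1)
sum: t=0:+1/48 = 1/48
3j²(2 1 3; 2 1 -3) = Δ·Π!·Σ² = 1/7  (sign +1)
combine: 4πI² = 105·3/35·1/7 = 9/7
take √, sign -1: I = -0.31986543

-0.319865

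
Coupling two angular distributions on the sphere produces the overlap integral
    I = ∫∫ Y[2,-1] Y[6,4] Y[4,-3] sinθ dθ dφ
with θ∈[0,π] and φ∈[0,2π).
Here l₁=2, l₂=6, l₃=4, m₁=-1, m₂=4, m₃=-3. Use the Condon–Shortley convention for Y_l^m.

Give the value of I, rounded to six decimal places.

0.246389

Rules hold: Σm=0, L=12 even, 4≤4≤8.
N = 5·13·9 = 585
Δ = 4!·0!·8!/13! = 1/6435
Racah Σ t=2..2: t=2:+1/2304 = 1/2304
⇒ 3j(2 6 4; 0 0 0)² = 5/143, sgn +1
Racah Σ t=3..3: t=3:−1/30240 = -1/30240
⇒ 3j(2 6 4; -1 4 -3)² = 16/429, sgn +1
4πI² = N·(3j₀)²·(3jₘ)² = 1200/1573
I = +1·√(0.762873/4π) = 0.24638901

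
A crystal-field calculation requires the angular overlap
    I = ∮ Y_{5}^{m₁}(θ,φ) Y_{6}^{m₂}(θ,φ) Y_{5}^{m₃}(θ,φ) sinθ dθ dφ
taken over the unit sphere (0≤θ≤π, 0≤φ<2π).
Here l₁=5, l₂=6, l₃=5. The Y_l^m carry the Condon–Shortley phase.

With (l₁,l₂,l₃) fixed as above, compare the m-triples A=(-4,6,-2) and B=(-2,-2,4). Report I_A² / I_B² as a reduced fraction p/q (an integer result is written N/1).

11/5

Same 5,6,5: normalisation and zero-m 3j drop out of the ratio.
A: Δ: 6! 4! 6! / 17! → 1/28588560; sum: t=6:+1/3110400 = 1/3110400; 3j²(5 6 5; -4 6 -2) = Δ·Π!·Σ² = 21/1105  (sign -1)
B: Δ: 6! 4! 6! / 17! → 1/28588560; sum: t=3:−1/103680 t=4:+1/207360 = -1/207360; 3j²(5 6 5; -2 -2 4) = Δ·Π!·Σ² = 21/2431  (sign +1)
I_A²/I_B² = (21/1105)/(21/2431) = 11/5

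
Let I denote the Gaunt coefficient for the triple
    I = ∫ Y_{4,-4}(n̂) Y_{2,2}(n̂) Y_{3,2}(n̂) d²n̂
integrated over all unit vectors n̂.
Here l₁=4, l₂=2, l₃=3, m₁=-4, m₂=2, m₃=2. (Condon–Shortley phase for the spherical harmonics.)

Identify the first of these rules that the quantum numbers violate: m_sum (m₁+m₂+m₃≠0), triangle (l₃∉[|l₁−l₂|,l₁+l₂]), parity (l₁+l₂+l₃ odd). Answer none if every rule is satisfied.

parity

Σmᵢ = 0  ✓
l₃∈[|l₁−l₂|,l₁+l₂]=[2,6], have l₃=3  ✓
Σlᵢ = 9 ⇒ odd  ✗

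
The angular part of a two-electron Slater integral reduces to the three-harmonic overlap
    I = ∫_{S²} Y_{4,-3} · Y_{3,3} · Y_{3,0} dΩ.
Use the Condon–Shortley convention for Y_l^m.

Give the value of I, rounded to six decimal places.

0.203551

Checks pass: Σm=0; 10 even; l₃=3∈[1,7].
(2·4+1)(2·3+1)(2·3+1) = 441
Δ: 4! 4! 2! / 11! → 1/34650
sum: t=1:−1/72 t=2:+1/16 t=3:−1/72 = 5/144
3j²(4 3 3; 0 0 0) = Δ·Π!·Σ² = 2/77  (sign -1)
sum: t=4:+1/288 = 1/288
3j²(4 3 3; -3 3 0) = Δ·Π!·Σ² = 1/22  (sign -1)
combine: 4πI² = 441·2/77·1/22 = 63/121
take √, sign +1: I = 0.20355073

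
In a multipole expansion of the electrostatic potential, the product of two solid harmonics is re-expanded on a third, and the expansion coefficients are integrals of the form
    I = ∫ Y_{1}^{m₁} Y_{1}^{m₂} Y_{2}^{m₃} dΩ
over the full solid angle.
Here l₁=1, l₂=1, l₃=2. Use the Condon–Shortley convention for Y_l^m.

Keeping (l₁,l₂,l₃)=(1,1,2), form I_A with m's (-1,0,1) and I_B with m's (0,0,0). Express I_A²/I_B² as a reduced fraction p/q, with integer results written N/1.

3/4

Same 1,1,2: normalisation and zero-m 3j drop out of the ratio.
A: Δ: 0! 2! 2! / 5! → 1/30; sum: t=0:+1/2 = 1/2; 3j²(1 1 2; -1 0 1) = Δ·Π!·Σ² = 1/10  (sign -1)
B: Δ: 0! 2! 2! / 5! → 1/30; sum: t=0:+1/1 = 1/1; 3j²(1 1 2; 0 0 0) = Δ·Π!·Σ² = 2/15  (sign +1)
I_A²/I_B² = (1/10)/(2/15) = 3/4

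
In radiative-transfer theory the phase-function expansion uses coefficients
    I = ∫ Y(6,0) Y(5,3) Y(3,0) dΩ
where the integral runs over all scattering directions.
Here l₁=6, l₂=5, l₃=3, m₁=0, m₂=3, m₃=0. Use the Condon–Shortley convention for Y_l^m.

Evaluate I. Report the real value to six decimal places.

m-sum = 0 + 3 + 0 = 3 ≠ 0 ⇒ I = 0

0.000000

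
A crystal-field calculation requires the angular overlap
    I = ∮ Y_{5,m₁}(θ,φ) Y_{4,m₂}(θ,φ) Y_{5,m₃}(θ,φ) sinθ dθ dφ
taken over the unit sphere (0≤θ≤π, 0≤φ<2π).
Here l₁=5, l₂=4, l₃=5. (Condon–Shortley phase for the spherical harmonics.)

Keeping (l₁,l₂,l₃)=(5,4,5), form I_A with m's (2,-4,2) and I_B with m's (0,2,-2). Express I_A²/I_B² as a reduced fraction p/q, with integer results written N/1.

10/3

Same 5,4,5: normalisation and zero-m 3j drop out of the ratio.
A: Δ: 4! 6! 4! / 15! → 1/3153150; sum: t=0:+1/20736 = 1/20736; 3j²(5 4 5; 2 -4 2) = Δ·Π!·Σ² = 35/1287  (sign -1)
B: Δ: 4! 6! 4! / 15! → 1/3153150; sum: t=2:+1/3456 t=3:−1/1728 t=4:+1/11520 = -7/34560; 3j²(5 4 5; 0 2 -2) = Δ·Π!·Σ² = 7/858  (sign +1)
I_A²/I_B² = (35/1287)/(7/858) = 10/3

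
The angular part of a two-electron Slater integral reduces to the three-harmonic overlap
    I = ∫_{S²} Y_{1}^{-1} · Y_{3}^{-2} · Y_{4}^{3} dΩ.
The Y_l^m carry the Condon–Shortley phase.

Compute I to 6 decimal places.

-0.282095

m-sum 0 ✓  L=8 even ✓  2≤4≤4 ✓
Π(2lᵢ+1) = 3×7×9 = 189
triangle coeff Δ(1,3,4) = 1/252
Σ_t [0,0]: t=0:+1/36 = 1/36
(3j)²=4/63 [(1 3 4; 0 0 0)], sign=+1
Σ_t [0,0]: t=0:+1/240 = 1/240
(3j)²=1/12 [(1 3 4; -1 -2 3)], sign=-1
⇒ 4πI² = 1/1
I = (-1)√(1/1/(4π)) = -0.28209479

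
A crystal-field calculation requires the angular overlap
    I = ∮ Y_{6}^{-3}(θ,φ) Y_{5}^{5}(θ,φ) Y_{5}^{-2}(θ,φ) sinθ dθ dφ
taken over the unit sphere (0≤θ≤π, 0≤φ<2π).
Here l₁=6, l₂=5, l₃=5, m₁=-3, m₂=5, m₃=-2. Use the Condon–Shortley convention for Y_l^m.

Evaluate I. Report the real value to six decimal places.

Checks pass: Σm=0; 16 even; l₃=5∈[1,11].
(2·6+1)(2·5+1)(2·5+1) = 1573
Δ: 6! 6! 4! / 17! → 1/28588560
sum: t=1:−1/345600 t=2:+1/13824 t=3:−1/5184 t=4:+1/13824 t=5:−1/345600 = -7/129600
3j²(6 5 5; 0 0 0) = Δ·Π!·Σ² = 80/7293  (sign +1)
sum: t=6:+1/622080 = 1/622080
3j²(6 5 5; -3 5 -2) = Δ·Π!·Σ² = 105/4862  (sign -1)
combine: 4πI² = 1573·80/7293·105/4862 = 1400/3757
take √, sign -1: I = -0.17220212

-0.172202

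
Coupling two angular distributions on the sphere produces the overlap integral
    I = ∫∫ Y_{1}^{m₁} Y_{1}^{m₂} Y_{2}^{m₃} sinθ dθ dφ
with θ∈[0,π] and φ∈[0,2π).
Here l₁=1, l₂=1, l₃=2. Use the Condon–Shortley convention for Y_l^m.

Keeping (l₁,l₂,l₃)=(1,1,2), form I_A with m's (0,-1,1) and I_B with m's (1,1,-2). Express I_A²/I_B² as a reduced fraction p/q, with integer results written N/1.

Shared (l₁,l₂,l₃)=(1,1,2): N and (l;000)² cancel in I_A²/I_B².
A: Δ = 0!·2!·2!/5! = 1/30; Racah Σ t=0..0: t=0:+1/2 = 1/2; ⇒ 3j(1 1 2; 0 -1 1)² = 1/10, sgn -1
B: Δ = 0!·2!·2!/5! = 1/30; Racah Σ t=0..0: t=0:+1/4 = 1/4; ⇒ 3j(1 1 2; 1 1 -2)² = 1/5, sgn +1
I_A²/I_B² = (1/10)/(1/5) = 1/2

1/2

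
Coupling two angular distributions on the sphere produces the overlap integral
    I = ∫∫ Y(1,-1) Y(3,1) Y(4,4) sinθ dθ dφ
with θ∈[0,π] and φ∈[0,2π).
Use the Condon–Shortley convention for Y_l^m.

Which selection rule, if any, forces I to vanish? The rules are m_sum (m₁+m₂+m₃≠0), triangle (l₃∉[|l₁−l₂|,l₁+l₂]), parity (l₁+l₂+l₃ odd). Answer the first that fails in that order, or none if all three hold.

m_sum

azimuthal sum: -1 + 1 + 4 = 4  ✗
2 ≤ 4 ≤ 4 (triangle on l)
L = 1 + 3 + 4 = 8 (even)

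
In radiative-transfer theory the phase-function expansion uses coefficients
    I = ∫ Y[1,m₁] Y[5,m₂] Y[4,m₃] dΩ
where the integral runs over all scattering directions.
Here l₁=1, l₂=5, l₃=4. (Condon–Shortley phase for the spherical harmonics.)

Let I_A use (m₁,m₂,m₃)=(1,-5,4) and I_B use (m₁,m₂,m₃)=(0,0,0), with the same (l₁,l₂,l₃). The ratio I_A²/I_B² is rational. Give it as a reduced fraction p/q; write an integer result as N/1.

9/5

l's match ⇒ only the (l;m) 3-j factors differ between A and B.
A: triangle coeff Δ(1,5,4) = 1/495; Σ_t [0,0]: t=0:+1/80640 = 1/80640; (3j)²=1/11 [(1 5 4; 1 -5 4)], sign=+1
B: triangle coeff Δ(1,5,4) = 1/495; Σ_t [1,1]: t=1:−1/576 = -1/576; (3j)²=5/99 [(1 5 4; 0 0 0)], sign=-1
I_A²/I_B² = (1/11)/(5/99) = 9/5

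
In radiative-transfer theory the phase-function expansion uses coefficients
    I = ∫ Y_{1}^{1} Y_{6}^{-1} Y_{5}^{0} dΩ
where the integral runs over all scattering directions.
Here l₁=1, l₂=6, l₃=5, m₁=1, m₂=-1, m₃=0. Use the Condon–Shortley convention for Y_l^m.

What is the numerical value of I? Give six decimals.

-0.187239

Checks pass: Σm=0; 12 even; l₃=5∈[5,7].
(2·1+1)(2·6+1)(2·5+1) = 429
Δ: 2! 0! 10! / 13! → 1/858
sum: t=1:−1/14400 = -1/14400
3j²(1 6 5; 0 0 0) = Δ·Π!·Σ² = 6/143  (sign +1)
sum: t=0:+1/28800 = 1/28800
3j²(1 6 5; 1 -1 0) = Δ·Π!·Σ² = 7/286  (sign -1)
combine: 4πI² = 429·6/143·7/286 = 63/143
take √, sign -1: I = -0.18723944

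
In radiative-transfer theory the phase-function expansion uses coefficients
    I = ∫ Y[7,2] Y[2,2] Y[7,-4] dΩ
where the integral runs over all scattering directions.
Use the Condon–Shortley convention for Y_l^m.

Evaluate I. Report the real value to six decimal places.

m-sum 0 ✓  L=16 even ✓  5≤7≤9 ✓
Π(2lᵢ+1) = 15×5×15 = 1125
triangle coeff Δ(7,2,7) = 1/185640
Σ_t [0,2]: t=0:+1/2419200 t=1:−1/518400 t=2:+1/2419200 = -1/907200
(3j)²=56/3315 [(7 2 7; 0 0 0)], sign=+1
Σ_t [2,2]: t=2:+1/8709120 = 1/8709120
(3j)²=55/3094 [(7 2 7; 2 2 -4)], sign=-1
⇒ 4πI² = 16500/48841
I = (-1)√(16500/48841/(4π)) = -0.16396259

-0.163963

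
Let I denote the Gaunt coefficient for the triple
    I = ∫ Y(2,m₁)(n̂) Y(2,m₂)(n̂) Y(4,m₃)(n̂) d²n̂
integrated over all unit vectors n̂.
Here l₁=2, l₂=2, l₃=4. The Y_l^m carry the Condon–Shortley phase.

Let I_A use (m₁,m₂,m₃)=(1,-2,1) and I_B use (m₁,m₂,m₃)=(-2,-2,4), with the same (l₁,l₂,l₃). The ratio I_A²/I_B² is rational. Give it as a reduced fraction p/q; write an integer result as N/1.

1/14

Shared (l₁,l₂,l₃)=(2,2,4): N and (l;000)² cancel in I_A²/I_B².
A: Δ = 0!·4!·4!/9! = 1/630; Racah Σ t=0..0: t=0:+1/144 = 1/144; ⇒ 3j(2 2 4; 1 -2 1)² = 1/126, sgn -1
B: Δ = 0!·4!·4!/9! = 1/630; Racah Σ t=0..0: t=0:+1/576 = 1/576; ⇒ 3j(2 2 4; -2 -2 4)² = 1/9, sgn +1
I_A²/I_B² = (1/126)/(1/9) = 1/14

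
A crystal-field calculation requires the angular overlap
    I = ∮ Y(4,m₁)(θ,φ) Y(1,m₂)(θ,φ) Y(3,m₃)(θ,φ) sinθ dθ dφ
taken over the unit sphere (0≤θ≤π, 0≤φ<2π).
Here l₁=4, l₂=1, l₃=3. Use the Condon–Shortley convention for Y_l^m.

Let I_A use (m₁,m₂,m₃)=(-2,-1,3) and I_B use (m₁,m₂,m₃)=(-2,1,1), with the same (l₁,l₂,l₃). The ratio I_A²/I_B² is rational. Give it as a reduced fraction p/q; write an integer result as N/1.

l's match ⇒ only the (l;m) 3-j factors differ between A and B.
A: triangle coeff Δ(4,1,3) = 1/252; Σ_t [0,0]: t=0:+1/1440 = 1/1440; (3j)²=1/252 [(4 1 3; -2 -1 3)], sign=+1
B: triangle coeff Δ(4,1,3) = 1/252; Σ_t [2,2]: t=2:+1/96 = 1/96; (3j)²=5/84 [(4 1 3; -2 1 1)], sign=+1
I_A²/I_B² = (1/252)/(5/84) = 1/15

1/15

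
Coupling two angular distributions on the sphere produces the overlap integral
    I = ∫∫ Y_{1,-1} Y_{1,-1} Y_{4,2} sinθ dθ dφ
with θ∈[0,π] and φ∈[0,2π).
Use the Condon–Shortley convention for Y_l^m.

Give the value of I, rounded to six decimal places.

0.000000

|1−1|≤4≤1+1 violated ⇒ I = 0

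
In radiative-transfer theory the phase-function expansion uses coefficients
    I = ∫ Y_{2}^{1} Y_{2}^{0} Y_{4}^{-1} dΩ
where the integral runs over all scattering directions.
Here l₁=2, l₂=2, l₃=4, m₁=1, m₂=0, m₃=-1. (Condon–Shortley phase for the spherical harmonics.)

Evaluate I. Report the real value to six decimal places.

-0.220728

Checks pass: Σm=0; 8 even; l₃=4∈[0,4].
(2·2+1)(2·2+1)(2·4+1) = 225
Δ: 0! 4! 4! / 9! → 1/630
sum: t=0:+1/16 = 1/16
3j²(2 2 4; 0 0 0) = Δ·Π!·Σ² = 2/35  (sign +1)
sum: t=0:+1/24 = 1/24
3j²(2 2 4; 1 0 -1) = Δ·Π!·Σ² = 1/21  (sign -1)
combine: 4πI² = 225·2/35·1/21 = 30/49
take √, sign -1: I = -0.22072812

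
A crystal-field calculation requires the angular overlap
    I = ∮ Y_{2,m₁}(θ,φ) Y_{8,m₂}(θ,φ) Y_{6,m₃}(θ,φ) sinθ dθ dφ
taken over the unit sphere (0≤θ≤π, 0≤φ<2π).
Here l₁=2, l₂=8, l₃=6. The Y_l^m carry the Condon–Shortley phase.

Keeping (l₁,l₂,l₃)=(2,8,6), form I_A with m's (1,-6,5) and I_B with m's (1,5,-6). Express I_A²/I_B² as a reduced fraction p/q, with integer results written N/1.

56/1

Shared (l₁,l₂,l₃)=(2,8,6): N and (l;000)² cancel in I_A²/I_B².
A: Δ = 4!·0!·12!/17! = 1/30940; Racah Σ t=1..1: t=1:−1/239500800 = -1/239500800; ⇒ 3j(2 8 6; 1 -6 5)² = 2/85, sgn +1
B: Δ = 4!·0!·12!/17! = 1/30940; Racah Σ t=1..1: t=1:−1/2874009600 = -1/2874009600; ⇒ 3j(2 8 6; 1 5 -6)² = 1/2380, sgn -1
I_A²/I_B² = (2/85)/(1/2380) = 56/1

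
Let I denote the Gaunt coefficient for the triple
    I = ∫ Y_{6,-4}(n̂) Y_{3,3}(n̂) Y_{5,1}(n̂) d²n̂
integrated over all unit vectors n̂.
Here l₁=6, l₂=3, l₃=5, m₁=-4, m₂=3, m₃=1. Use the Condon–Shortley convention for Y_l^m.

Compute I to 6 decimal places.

m-sum 0 ✓  L=14 even ✓  3≤5≤9 ✓
Π(2lᵢ+1) = 13×7×11 = 1001
triangle coeff Δ(6,3,5) = 1/675675
Σ_t [1,3]: t=1:−1/8640 t=2:+1/2304 t=3:−1/8640 = 7/34560
(3j)²=7/429 [(6 3 5; 0 0 0)], sign=-1
Σ_t [4,4]: t=4:+1/69120 = 1/69120
(3j)²=4/143 [(6 3 5; -4 3 1)], sign=+1
⇒ 4πI² = 196/429
I = (-1)√(196/429/(4π)) = -0.19067531

-0.190675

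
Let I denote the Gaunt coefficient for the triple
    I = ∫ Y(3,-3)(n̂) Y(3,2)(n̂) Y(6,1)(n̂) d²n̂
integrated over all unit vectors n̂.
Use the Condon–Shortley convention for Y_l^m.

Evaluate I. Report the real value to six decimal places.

-0.031364

Rules hold: Σm=0, L=12 even, 0≤6≤6.
N = 7·7·13 = 637
Δ = 0!·6!·6!/13! = 1/12012
Racah Σ t=0..0: t=0:+1/1296 = 1/1296
⇒ 3j(3 3 6; 0 0 0)² = 100/3003, sgn +1
Racah Σ t=0..0: t=0:+1/86400 = 1/86400
⇒ 3j(3 3 6; -3 2 1)² = 1/1716, sgn -1
4πI² = N·(3j₀)²·(3jₘ)² = 175/14157
I = -1·√(0.0123614/4π) = -0.03136379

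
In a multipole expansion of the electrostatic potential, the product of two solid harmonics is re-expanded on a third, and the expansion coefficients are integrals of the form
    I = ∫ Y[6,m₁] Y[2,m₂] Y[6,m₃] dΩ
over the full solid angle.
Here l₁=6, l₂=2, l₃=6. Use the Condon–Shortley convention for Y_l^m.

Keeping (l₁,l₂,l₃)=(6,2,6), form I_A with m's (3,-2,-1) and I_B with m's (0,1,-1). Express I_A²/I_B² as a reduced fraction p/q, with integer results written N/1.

240/7

Shared (l₁,l₂,l₃)=(6,2,6): N and (l;000)² cancel in I_A²/I_B².
A: Δ = 2!·10!·2!/15! = 1/90090; Racah Σ t=0..0: t=0:+1/120960 = 1/120960; ⇒ 3j(6 2 6; 3 -2 -1)² = 24/1001, sgn -1
B: Δ = 2!·10!·2!/15! = 1/90090; Racah Σ t=1..2: t=1:−1/28800 t=2:+1/34560 = -1/172800; ⇒ 3j(6 2 6; 0 1 -1)² = 1/1430, sgn +1
I_A²/I_B² = (24/1001)/(1/1430) = 240/7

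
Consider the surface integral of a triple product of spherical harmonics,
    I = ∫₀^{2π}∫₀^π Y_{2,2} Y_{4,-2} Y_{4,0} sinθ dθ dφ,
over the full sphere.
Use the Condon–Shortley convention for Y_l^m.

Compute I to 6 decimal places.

-0.190365

Checks pass: Σm=0; 10 even; l₃=4∈[2,6].
(2·2+1)(2·4+1)(2·4+1) = 405
Δ: 2! 2! 6! / 11! → 1/13860
sum: t=0:+1/192 t=1:−1/36 t=2:+1/192 = -5/288
3j²(2 4 4; 0 0 0) = Δ·Π!·Σ² = 20/693  (sign -1)
sum: t=0:+1/192 = 1/192
3j²(2 4 4; 2 -2 0) = Δ·Π!·Σ² = 3/77  (sign +1)
combine: 4πI² = 405·20/693·3/77 = 2700/5929
take √, sign -1: I = -0.19036462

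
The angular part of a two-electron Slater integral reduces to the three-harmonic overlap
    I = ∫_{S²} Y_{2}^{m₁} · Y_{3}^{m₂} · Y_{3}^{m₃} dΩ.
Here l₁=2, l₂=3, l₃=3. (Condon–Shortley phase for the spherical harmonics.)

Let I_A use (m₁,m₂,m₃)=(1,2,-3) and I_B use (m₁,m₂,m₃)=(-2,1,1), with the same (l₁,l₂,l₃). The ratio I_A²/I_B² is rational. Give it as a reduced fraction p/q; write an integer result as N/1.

25/24

Same 2,3,3: normalisation and zero-m 3j drop out of the ratio.
A: Δ: 2! 2! 4! / 9! → 1/3780; sum: t=1:−1/48 = -1/48; 3j²(2 3 3; 1 2 -3) = Δ·Π!·Σ² = 5/84  (sign -1)
B: Δ: 2! 2! 4! / 9! → 1/3780; sum: t=2:+1/16 = 1/16; 3j²(2 3 3; -2 1 1) = Δ·Π!·Σ² = 2/35  (sign +1)
I_A²/I_B² = (5/84)/(2/35) = 25/24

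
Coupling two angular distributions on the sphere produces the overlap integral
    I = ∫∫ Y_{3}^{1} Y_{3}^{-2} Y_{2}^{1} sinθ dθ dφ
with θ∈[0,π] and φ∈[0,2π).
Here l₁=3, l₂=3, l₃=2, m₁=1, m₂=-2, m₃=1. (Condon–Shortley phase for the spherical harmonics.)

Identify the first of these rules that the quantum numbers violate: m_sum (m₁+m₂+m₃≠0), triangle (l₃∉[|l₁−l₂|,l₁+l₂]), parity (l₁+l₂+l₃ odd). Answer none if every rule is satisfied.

none

Σmᵢ = 0  ✓
l₃∈[|l₁−l₂|,l₁+l₂]=[0,6], have l₃=2  ✓
Σlᵢ = 8 ⇒ even  ✓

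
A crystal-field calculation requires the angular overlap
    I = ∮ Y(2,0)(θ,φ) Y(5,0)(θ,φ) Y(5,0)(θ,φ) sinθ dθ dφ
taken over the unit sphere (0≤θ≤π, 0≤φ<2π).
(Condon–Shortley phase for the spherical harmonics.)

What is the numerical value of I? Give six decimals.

Rules hold: Σm=0, L=12 even, 3≤5≤7.
N = 5·11·11 = 605
Δ = 2!·2!·8!/13! = 1/38610
Racah Σ t=0..2: t=0:+1/2880 t=1:−1/576 t=2:+1/2880 = -1/960
⇒ 3j(2 5 5; 0 0 0)² = 10/429, sgn +1
(m-triple is (0,0,0) — same symbol as above.)
4πI² = N·(3j₀)²·(3jₘ)² = 500/1521
I = +1·√(0.328731/4π) = 0.16173926

0.161739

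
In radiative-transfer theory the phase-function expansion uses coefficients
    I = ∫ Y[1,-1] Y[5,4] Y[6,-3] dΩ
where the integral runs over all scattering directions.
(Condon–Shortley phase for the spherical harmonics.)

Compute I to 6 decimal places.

Rules hold: Σm=0, L=12 even, 4≤6≤6.
N = 3·11·13 = 429
Δ = 0!·2!·10!/13! = 1/858
Racah Σ t=0..0: t=0:+1/14400 = 1/14400
⇒ 3j(1 5 6; 0 0 0)² = 6/143, sgn +1
Racah Σ t=0..0: t=0:+1/725760 = 1/725760
⇒ 3j(1 5 6; -1 4 -3)² = 1/286, sgn -1
4πI² = N·(3j₀)²·(3jₘ)² = 9/143
I = -1·√(0.0629371/4π) = -0.07076985

-0.070770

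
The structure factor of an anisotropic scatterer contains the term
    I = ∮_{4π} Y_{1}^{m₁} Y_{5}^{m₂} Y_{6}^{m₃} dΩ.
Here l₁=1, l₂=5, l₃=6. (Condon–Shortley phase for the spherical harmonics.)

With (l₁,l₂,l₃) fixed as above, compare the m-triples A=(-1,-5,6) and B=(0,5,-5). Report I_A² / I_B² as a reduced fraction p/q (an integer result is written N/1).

6/1

l's match ⇒ only the (l;m) 3-j factors differ between A and B.
A: triangle coeff Δ(1,5,6) = 1/858; Σ_t [0,0]: t=0:+1/7257600 = 1/7257600; (3j)²=1/13 [(1 5 6; -1 -5 6)], sign=+1
B: triangle coeff Δ(1,5,6) = 1/858; Σ_t [0,0]: t=0:+1/3628800 = 1/3628800; (3j)²=1/78 [(1 5 6; 0 5 -5)], sign=-1
I_A²/I_B² = (1/13)/(1/78) = 6/1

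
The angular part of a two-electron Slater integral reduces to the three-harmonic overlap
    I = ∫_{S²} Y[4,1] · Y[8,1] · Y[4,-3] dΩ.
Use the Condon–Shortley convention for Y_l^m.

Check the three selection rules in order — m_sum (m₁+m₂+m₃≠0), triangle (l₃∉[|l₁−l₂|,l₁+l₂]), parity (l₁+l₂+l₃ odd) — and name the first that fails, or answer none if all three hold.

m_sum

Σmᵢ = -1  ✗
l₃∈[|l₁−l₂|,l₁+l₂]=[4,12], have l₃=4
Σlᵢ = 16 ⇒ even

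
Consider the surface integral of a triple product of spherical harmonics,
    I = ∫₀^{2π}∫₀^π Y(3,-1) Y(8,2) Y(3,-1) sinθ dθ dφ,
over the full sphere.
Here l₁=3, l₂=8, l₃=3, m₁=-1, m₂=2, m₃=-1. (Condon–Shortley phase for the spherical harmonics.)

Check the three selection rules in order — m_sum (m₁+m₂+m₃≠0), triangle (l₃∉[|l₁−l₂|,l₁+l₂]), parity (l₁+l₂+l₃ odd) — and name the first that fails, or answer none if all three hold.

Σmᵢ = 0  ✓
l₃∈[|l₁−l₂|,l₁+l₂]=[5,11], have l₃=3  ✗
Σlᵢ = 14 ⇒ even

triangle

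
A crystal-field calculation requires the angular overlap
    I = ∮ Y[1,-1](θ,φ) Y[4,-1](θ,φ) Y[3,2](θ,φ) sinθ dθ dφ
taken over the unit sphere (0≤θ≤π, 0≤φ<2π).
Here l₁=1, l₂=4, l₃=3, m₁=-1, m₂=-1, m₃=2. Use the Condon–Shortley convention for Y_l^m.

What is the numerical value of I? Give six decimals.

Rules hold: Σm=0, L=8 even, 3≤3≤5.
N = 3·9·7 = 189
Δ = 2!·0!·6!/9! = 1/252
Racah Σ t=1..1: t=1:−1/36 = -1/36
⇒ 3j(1 4 3; 0 0 0)² = 4/63, sgn +1
Racah Σ t=2..2: t=2:+1/240 = 1/240
⇒ 3j(1 4 3; -1 -1 2)² = 1/84, sgn -1
4πI² = N·(3j₀)²·(3jₘ)² = 1/7
I = -1·√(0.142857/4π) = -0.10662181

-0.106622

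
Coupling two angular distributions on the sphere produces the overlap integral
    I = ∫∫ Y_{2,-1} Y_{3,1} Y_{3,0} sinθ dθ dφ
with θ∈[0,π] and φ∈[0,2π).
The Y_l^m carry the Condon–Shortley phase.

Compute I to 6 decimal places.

-0.059471

Checks pass: Σm=0; 8 even; l₃=3∈[1,5].
(2·2+1)(2·3+1)(2·3+1) = 245
Δ: 2! 2! 4! / 9! → 1/3780
sum: t=0:+1/24 t=1:−1/4 t=2:+1/24 = -1/6
3j²(2 3 3; 0 0 0) = Δ·Π!·Σ² = 4/105  (sign +1)
sum: t=1:−1/12 t=2:+1/8 = 1/24
3j²(2 3 3; -1 1 0) = Δ·Π!·Σ² = 1/210  (sign -1)
combine: 4πI² = 245·4/105·1/210 = 2/45
take √, sign -1: I = -0.05947080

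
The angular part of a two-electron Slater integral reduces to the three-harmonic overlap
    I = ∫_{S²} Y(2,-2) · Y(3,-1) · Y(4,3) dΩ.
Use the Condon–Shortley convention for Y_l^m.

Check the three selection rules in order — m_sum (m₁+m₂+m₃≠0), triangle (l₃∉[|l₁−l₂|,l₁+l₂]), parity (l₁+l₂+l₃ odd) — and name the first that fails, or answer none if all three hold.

parity

Σmᵢ = 0  ✓
l₃∈[|l₁−l₂|,l₁+l₂]=[1,5], have l₃=4  ✓
Σlᵢ = 9 ⇒ odd  ✗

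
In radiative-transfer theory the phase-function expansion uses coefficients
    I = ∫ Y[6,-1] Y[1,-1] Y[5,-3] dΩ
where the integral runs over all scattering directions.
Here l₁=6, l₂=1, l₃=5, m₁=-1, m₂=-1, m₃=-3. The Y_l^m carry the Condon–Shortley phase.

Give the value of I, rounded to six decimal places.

Σmᵢ = -5 ≠ 0, so the φ-integral vanishes; I = 0

0.000000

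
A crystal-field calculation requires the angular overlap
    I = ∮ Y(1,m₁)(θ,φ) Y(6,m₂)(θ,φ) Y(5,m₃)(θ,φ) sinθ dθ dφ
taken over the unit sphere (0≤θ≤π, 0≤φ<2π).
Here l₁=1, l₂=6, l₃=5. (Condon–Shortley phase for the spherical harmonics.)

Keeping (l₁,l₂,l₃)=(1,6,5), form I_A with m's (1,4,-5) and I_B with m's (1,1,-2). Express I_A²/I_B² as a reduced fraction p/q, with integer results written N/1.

l's match ⇒ only the (l;m) 3-j factors differ between A and B.
A: triangle coeff Δ(1,6,5) = 1/858; Σ_t [0,0]: t=0:+1/7257600 = 1/7257600; (3j)²=1/858 [(1 6 5; 1 4 -5)], sign=+1
B: triangle coeff Δ(1,6,5) = 1/858; Σ_t [0,0]: t=0:+1/60480 = 1/60480; (3j)²=5/429 [(1 6 5; 1 1 -2)], sign=-1
I_A²/I_B² = (1/858)/(5/429) = 1/10

1/10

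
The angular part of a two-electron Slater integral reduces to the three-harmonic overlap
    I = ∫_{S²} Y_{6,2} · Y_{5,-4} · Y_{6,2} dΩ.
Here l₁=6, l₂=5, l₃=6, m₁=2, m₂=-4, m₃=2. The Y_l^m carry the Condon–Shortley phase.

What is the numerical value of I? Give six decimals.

l₁+l₂+l₃=17 is odd: 3j(l;000)=0 ⇒ I=0

0.000000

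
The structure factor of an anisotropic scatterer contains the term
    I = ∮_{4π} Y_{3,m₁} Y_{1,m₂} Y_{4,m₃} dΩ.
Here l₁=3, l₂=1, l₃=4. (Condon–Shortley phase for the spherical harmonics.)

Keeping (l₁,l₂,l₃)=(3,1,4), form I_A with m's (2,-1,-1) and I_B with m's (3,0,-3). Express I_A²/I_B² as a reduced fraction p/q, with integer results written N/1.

3/7

Same 3,1,4: normalisation and zero-m 3j drop out of the ratio.
A: Δ: 0! 6! 2! / 9! → 1/252; sum: t=0:+1/240 = 1/240; 3j²(3 1 4; 2 -1 -1) = Δ·Π!·Σ² = 1/84  (sign -1)
B: Δ: 0! 6! 2! / 9! → 1/252; sum: t=0:+1/720 = 1/720; 3j²(3 1 4; 3 0 -3) = Δ·Π!·Σ² = 1/36  (sign -1)
I_A²/I_B² = (1/84)/(1/36) = 3/7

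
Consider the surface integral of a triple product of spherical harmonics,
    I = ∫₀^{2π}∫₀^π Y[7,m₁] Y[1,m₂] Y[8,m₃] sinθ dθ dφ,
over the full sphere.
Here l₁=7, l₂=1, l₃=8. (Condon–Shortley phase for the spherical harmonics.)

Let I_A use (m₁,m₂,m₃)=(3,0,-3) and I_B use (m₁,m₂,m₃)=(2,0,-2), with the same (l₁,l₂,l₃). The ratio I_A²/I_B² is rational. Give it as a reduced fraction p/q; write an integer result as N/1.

Shared (l₁,l₂,l₃)=(7,1,8): N and (l;000)² cancel in I_A²/I_B².
A: Δ = 0!·14!·2!/17! = 1/2040; Racah Σ t=0..0: t=0:+1/87091200 = 1/87091200; ⇒ 3j(7 1 8; 3 0 -3)² = 11/408, sgn -1
B: Δ = 0!·14!·2!/17! = 1/2040; Racah Σ t=0..0: t=0:+1/43545600 = 1/43545600; ⇒ 3j(7 1 8; 2 0 -2)² = 1/34, sgn +1
I_A²/I_B² = (11/408)/(1/34) = 11/12

11/12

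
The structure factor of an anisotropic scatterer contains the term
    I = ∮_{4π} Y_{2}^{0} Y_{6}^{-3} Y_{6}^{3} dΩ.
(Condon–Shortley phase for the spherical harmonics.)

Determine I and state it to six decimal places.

-0.057344

Rules hold: Σm=0, L=14 even, 4≤6≤8.
N = 5·13·13 = 845
Δ = 2!·2!·10!/15! = 1/90090
Racah Σ t=0..2: t=0:+1/69120 t=1:−1/14400 t=2:+1/69120 = -7/172800
⇒ 3j(2 6 6; 0 0 0)² = 14/715, sgn -1
Racah Σ t=0..2: t=0:+1/120960 t=1:−1/80640 t=2:+1/1451520 = -1/290304
⇒ 3j(2 6 6; 0 -3 3)² = 5/2002, sgn +1
4πI² = N·(3j₀)²·(3jₘ)² = 5/121
I = -1·√(0.0413223/4π) = -0.05734392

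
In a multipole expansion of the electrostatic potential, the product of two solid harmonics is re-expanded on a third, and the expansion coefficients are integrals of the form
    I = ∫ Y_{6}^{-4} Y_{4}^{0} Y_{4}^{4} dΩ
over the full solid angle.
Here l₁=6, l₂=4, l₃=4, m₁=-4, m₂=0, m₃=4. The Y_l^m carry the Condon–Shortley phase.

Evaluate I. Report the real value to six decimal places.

-0.190852

Checks pass: Σm=0; 14 even; l₃=4∈[2,10].
(2·6+1)(2·4+1)(2·4+1) = 1053
Δ: 6! 6! 2! / 15! → 1/1261260
sum: t=2:+1/4608 t=3:−1/1296 t=4:+1/4608 = -7/20736
3j²(6 4 4; 0 0 0) = Δ·Π!·Σ² = 20/1287  (sign -1)
sum: t=4:+1/69120 = 1/69120
3j²(6 4 4; -4 0 4) = Δ·Π!·Σ² = 4/143  (sign +1)
combine: 4πI² = 1053·20/1287·4/143 = 720/1573
take √, sign -1: I = -0.19085211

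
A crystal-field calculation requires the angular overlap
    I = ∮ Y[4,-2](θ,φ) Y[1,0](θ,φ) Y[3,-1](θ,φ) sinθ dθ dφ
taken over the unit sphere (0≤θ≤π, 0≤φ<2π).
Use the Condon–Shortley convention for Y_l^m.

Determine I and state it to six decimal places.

m-sum = -2 + 0 − 1 = -3 ≠ 0 ⇒ I = 0

0.000000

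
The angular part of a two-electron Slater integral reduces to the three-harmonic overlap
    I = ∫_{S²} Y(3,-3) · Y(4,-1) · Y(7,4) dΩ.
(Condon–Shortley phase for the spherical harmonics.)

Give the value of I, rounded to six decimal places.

Rules hold: Σm=0, L=14 even, 1≤7≤7.
N = 7·9·15 = 945
Δ = 0!·6!·8!/15! = 1/45045
Racah Σ t=0..0: t=0:+1/20736 = 1/20736
⇒ 3j(3 4 7; 0 0 0)² = 35/1287, sgn -1
Racah Σ t=0..0: t=0:+1/518400 = 1/518400
⇒ 3j(3 4 7; -3 -1 4)² = 2/195, sgn -1
4πI² = N·(3j₀)²·(3jₘ)² = 490/1859
I = +1·√(0.263583/4π) = 0.14482829

0.144828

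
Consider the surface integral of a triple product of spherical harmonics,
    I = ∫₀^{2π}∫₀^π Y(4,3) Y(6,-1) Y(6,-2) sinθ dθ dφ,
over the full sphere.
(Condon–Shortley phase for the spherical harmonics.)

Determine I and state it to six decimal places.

-0.039511

m-sum 0 ✓  L=16 even ✓  2≤6≤10 ✓
Π(2lᵢ+1) = 9×13×13 = 1521
triangle coeff Δ(4,6,6) = 1/15315300
Σ_t [0,4]: t=0:+1/829440 t=1:−1/25920 t=2:+1/9216 t=3:−1/25920 t=4:+1/829440 = 7/207360
(3j)²=28/2431 [(4 6 6; 0 0 0)], sign=+1
Σ_t [0,1]: t=0:+1/103680 t=1:−1/82944 = -1/414720
(3j)²=49/43758 [(4 6 6; 3 -1 -2)], sign=-1
⇒ 4πI² = 686/34969
I = (-1)√(686/34969/(4π)) = -0.03951077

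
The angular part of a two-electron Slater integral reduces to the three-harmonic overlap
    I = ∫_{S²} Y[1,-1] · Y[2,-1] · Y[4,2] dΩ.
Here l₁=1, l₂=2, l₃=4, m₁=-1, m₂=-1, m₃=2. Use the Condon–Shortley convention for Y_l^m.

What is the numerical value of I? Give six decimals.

l₃=4 ∉ [1,3] — triangle fails ⇒ I = 0

0.000000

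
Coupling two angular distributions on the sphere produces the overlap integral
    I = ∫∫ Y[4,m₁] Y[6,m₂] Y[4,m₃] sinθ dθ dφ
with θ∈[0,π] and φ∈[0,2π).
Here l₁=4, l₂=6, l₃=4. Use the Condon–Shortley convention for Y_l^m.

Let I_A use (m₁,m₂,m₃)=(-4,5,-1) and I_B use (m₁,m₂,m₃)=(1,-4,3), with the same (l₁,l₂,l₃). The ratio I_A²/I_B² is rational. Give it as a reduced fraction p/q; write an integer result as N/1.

44/1

Shared (l₁,l₂,l₃)=(4,6,4): N and (l;000)² cancel in I_A²/I_B².
A: Δ = 6!·2!·6!/15! = 1/1261260; Racah Σ t=6..6: t=6:+1/172800 = 1/172800; ⇒ 3j(4 6 4; -4 5 -1)² = 2/65, sgn -1
B: Δ = 6!·2!·6!/15! = 1/1261260; Racah Σ t=1..2: t=1:−1/28800 t=2:+1/34560 = -1/172800; ⇒ 3j(4 6 4; 1 -4 3)² = 1/1430, sgn +1
I_A²/I_B² = (2/65)/(1/1430) = 44/1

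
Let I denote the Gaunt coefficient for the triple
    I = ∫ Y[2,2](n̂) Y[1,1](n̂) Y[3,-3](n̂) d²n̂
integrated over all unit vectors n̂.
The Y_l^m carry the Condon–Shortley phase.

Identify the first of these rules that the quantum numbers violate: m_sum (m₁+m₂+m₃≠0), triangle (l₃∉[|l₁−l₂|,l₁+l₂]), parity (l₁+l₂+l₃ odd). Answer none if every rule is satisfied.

Σmᵢ = 0  ✓
l₃∈[|l₁−l₂|,l₁+l₂]=[1,3], have l₃=3  ✓
Σlᵢ = 6 ⇒ even  ✓

none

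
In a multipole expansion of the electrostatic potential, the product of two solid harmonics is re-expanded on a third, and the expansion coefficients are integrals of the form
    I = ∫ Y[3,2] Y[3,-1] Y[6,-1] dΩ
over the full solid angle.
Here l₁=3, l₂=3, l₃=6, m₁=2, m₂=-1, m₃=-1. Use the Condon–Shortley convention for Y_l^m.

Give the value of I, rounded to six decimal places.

-0.121471

Checks pass: Σm=0; 12 even; l₃=6∈[0,6].
(2·3+1)(2·3+1)(2·6+1) = 637
Δ: 0! 6! 6! / 13! → 1/12012
sum: t=0:+1/1296 = 1/1296
3j²(3 3 6; 0 0 0) = Δ·Π!·Σ² = 100/3003  (sign +1)
sum: t=0:+1/5760 = 1/5760
3j²(3 3 6; 2 -1 -1) = Δ·Π!·Σ² = 5/572  (sign -1)
combine: 4πI² = 637·100/3003·5/572 = 875/4719
take √, sign -1: I = -0.12147142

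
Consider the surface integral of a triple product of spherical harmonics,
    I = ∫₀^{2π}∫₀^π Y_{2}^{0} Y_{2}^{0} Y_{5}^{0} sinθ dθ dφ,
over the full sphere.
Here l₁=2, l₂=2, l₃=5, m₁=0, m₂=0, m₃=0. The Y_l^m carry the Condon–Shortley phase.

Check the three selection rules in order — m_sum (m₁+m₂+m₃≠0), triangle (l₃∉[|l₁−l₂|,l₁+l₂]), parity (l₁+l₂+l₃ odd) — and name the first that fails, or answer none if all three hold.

Σmᵢ = 0  ✓
l₃∈[|l₁−l₂|,l₁+l₂]=[0,4], have l₃=5  ✗
Σlᵢ = 9 ⇒ odd

triangle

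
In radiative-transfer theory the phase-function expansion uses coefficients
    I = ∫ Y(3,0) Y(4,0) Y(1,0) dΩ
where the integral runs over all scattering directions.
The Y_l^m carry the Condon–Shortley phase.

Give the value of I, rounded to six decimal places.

0.246233

Checks pass: Σm=0; 8 even; l₃=1∈[1,7].
(2·3+1)(2·4+1)(2·1+1) = 189
Δ: 6! 0! 2! / 9! → 1/252
sum: t=3:−1/36 = -1/36
3j²(3 4 1; 0 0 0) = Δ·Π!·Σ² = 4/63  (sign +1)
(m-triple is (0,0,0) — same symbol as above.)
combine: 4πI² = 189·4/63·4/63 = 16/21
take √, sign +1: I = 0.24623252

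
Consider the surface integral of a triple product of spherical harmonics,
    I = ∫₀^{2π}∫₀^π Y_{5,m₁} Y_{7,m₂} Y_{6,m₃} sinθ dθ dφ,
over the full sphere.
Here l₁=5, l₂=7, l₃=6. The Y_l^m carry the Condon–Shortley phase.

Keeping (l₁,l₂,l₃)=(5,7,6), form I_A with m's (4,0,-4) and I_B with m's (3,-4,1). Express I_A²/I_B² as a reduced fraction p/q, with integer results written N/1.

Shared (l₁,l₂,l₃)=(5,7,6): N and (l;000)² cancel in I_A²/I_B².
A: Δ = 6!·4!·8!/19! = 1/174594420; Racah Σ t=0..1: t=0:+1/21772800 t=1:−1/4147200 = -17/87091200; ⇒ 3j(5 7 6; 4 0 -4)² = 119/8151, sgn -1
B: Δ = 6!·4!·8!/19! = 1/174594420; Racah Σ t=0..2: t=0:+1/2073600 t=1:−1/1036800 t=2:+1/5806080 = -1/3225600; ⇒ 3j(5 7 6; 3 -4 1)² = 27/4199, sgn +1
I_A²/I_B² = (119/8151)/(27/4199) = 2023/891

2023/891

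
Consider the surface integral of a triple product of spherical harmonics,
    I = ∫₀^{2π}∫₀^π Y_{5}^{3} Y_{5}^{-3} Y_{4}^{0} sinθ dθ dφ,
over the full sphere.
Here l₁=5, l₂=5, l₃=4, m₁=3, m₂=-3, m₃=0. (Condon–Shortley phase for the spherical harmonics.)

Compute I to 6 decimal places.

0.130198

m-sum 0 ✓  L=14 even ✓  0≤4≤10 ✓
Π(2lᵢ+1) = 11×11×9 = 1089
triangle coeff Δ(5,5,4) = 1/3153150
Σ_t [1,5]: t=1:−1/69120 t=2:+1/1728 t=3:−1/576 t=4:+1/1728 t=5:−1/69120 = -7/11520
(3j)²=2/143 [(5 5 4; 0 0 0)], sign=-1
Σ_t [0,2]: t=0:+1/11520 t=1:−1/4320 t=2:+1/27648 = -1/9216
(3j)²=2/143 [(5 5 4; 3 -3 0)], sign=-1
⇒ 4πI² = 36/169
I = (+1)√(36/169/(4π)) = 0.13019760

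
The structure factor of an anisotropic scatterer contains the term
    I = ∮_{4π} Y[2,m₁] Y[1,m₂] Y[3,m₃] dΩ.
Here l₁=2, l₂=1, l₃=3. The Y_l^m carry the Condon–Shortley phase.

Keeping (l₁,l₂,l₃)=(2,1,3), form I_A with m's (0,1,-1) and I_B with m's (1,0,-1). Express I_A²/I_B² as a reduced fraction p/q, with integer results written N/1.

Shared (l₁,l₂,l₃)=(2,1,3): N and (l;000)² cancel in I_A²/I_B².
A: Δ = 0!·4!·2!/7! = 1/105; Racah Σ t=0..0: t=0:+1/8 = 1/8; ⇒ 3j(2 1 3; 0 1 -1)² = 2/35, sgn +1
B: Δ = 0!·4!·2!/7! = 1/105; Racah Σ t=0..0: t=0:+1/6 = 1/6; ⇒ 3j(2 1 3; 1 0 -1)² = 8/105, sgn +1
I_A²/I_B² = (2/35)/(8/105) = 3/4

3/4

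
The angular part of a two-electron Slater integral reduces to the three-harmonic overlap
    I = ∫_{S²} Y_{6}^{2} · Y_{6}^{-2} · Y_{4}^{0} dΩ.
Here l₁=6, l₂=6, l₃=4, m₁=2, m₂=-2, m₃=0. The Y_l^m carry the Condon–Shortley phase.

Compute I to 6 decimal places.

Checks pass: Σm=0; 16 even; l₃=4∈[0,12].
(2·6+1)(2·6+1)(2·4+1) = 1521
Δ: 8! 4! 4! / 17! → 1/15315300
sum: t=2:+1/829440 t=3:−1/25920 t=4:+1/9216 t=5:−1/25920 t=6:+1/829440 = 7/207360
3j²(6 6 4; 0 0 0) = Δ·Π!·Σ² = 28/2431  (sign +1)
sum: t=0:+1/23224320 t=1:−1/181440 t=2:+1/23040 t=3:−1/25920 t=4:+1/331776 = 11/4644864
3j²(6 6 4; 2 -2 0) = Δ·Π!·Σ² = 11/55692  (sign +1)
combine: 4πI² = 1521·28/2431·11/55692 = 1/289
take √, sign +1: I = 0.01659381

0.016594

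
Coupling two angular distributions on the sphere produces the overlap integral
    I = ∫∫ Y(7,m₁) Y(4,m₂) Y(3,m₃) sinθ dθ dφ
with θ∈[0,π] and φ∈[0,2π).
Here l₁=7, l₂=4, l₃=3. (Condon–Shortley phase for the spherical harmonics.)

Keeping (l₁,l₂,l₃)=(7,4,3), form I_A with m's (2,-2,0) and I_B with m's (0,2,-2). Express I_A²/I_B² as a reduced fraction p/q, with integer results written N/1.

Same 7,4,3: normalisation and zero-m 3j drop out of the ratio.
A: Δ: 8! 6! 0! / 15! → 1/45045; sum: t=2:+1/51840 = 1/51840; 3j²(7 4 3; 2 -2 0) = Δ·Π!·Σ² = 8/429  (sign -1)
B: Δ: 8! 6! 0! / 15! → 1/45045; sum: t=6:+1/172800 = 1/172800; 3j²(7 4 3; 0 2 -2) = Δ·Π!·Σ² = 7/2145  (sign -1)
I_A²/I_B² = (8/429)/(7/2145) = 40/7

40/7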